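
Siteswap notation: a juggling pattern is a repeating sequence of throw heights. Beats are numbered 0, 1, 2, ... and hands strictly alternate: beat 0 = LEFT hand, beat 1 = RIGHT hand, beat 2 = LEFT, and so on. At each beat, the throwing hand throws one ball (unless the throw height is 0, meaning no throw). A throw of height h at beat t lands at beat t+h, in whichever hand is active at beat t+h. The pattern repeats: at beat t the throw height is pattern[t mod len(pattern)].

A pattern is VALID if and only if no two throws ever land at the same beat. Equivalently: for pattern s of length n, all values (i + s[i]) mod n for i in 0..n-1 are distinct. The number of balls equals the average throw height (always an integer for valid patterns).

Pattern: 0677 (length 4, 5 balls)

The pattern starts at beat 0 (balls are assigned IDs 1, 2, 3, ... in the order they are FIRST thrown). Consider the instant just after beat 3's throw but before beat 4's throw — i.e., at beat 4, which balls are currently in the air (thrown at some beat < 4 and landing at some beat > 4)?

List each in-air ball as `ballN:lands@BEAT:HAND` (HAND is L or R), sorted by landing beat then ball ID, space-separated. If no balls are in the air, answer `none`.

Answer: ball1:lands@7:R ball2:lands@9:R ball3:lands@10:L

Derivation:
Beat 1 (R): throw ball1 h=6 -> lands@7:R; in-air after throw: [b1@7:R]
Beat 2 (L): throw ball2 h=7 -> lands@9:R; in-air after throw: [b1@7:R b2@9:R]
Beat 3 (R): throw ball3 h=7 -> lands@10:L; in-air after throw: [b1@7:R b2@9:R b3@10:L]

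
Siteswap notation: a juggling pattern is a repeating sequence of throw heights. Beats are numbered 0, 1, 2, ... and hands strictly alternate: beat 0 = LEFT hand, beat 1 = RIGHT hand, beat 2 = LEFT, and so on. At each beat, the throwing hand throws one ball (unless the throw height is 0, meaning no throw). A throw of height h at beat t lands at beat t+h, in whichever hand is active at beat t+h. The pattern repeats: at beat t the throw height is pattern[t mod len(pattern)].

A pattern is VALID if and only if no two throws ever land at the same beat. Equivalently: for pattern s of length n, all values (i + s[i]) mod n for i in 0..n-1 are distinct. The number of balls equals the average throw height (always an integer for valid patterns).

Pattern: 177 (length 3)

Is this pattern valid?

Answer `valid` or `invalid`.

i=0: (i + s[i]) mod n = (0 + 1) mod 3 = 1
i=1: (i + s[i]) mod n = (1 + 7) mod 3 = 2
i=2: (i + s[i]) mod n = (2 + 7) mod 3 = 0
Residues: [1, 2, 0], distinct: True

Answer: valid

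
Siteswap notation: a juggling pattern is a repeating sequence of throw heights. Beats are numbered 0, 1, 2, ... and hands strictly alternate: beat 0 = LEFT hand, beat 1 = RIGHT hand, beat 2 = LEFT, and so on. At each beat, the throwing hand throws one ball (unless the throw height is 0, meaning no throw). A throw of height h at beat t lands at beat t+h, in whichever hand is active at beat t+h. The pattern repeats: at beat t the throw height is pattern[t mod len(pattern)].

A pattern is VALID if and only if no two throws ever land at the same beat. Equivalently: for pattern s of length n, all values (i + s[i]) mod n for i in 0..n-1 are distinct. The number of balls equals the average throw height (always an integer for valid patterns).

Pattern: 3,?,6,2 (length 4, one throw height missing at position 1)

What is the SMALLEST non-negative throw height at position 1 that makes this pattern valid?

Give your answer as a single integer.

i=0: (0 + 3) mod 4 = 3
i=1: s[i]=? (unknown)
i=2: (2 + 6) mod 4 = 0
i=3: (3 + 2) mod 4 = 1
Known residues: [0, 1, 3]; need a permutation of 0..3, so missing residue r = 2
Need (1 + s) mod 4 = 2; smallest s = (2 - 1) mod 4 = 1

Answer: 1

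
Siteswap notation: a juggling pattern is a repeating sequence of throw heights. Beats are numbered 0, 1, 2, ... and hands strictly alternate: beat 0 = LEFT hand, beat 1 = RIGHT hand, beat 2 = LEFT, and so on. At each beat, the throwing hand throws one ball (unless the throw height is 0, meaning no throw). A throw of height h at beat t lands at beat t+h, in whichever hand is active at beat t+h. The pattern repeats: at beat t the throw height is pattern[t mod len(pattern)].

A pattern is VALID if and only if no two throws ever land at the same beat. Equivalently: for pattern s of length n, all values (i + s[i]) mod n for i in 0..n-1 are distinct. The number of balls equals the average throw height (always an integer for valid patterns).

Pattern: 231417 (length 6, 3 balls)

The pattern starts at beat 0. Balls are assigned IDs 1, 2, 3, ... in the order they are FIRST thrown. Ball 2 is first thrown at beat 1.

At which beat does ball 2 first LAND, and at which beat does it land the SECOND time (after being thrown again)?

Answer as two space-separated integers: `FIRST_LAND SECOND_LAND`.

Answer: 4 5

Derivation:
Beat 0 (L): throw ball1 h=2 -> lands@2:L; in-air after throw: [b1@2:L]
Beat 1 (R): throw ball2 h=3 -> lands@4:L; in-air after throw: [b1@2:L b2@4:L]
Beat 2 (L): throw ball1 h=1 -> lands@3:R; in-air after throw: [b1@3:R b2@4:L]
Beat 3 (R): throw ball1 h=4 -> lands@7:R; in-air after throw: [b2@4:L b1@7:R]
Beat 4 (L): throw ball2 h=1 -> lands@5:R; in-air after throw: [b2@5:R b1@7:R]
Beat 5 (R): throw ball2 h=7 -> lands@12:L; in-air after throw: [b1@7:R b2@12:L]
Ball 2: thrown@1 h=3 -> first land @4; rethrown@4 h=1 -> second land @5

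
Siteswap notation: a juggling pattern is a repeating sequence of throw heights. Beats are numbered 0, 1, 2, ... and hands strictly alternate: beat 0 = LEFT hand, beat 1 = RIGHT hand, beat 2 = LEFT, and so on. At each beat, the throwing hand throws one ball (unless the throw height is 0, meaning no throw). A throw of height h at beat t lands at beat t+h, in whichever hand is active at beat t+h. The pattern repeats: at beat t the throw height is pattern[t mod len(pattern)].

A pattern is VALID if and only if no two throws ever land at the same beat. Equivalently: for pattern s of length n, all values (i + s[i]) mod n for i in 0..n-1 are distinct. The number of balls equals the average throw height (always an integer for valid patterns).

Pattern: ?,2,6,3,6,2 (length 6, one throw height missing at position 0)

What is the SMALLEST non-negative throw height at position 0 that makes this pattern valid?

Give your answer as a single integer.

i=0: s[i]=? (unknown)
i=1: (1 + 2) mod 6 = 3
i=2: (2 + 6) mod 6 = 2
i=3: (3 + 3) mod 6 = 0
i=4: (4 + 6) mod 6 = 4
i=5: (5 + 2) mod 6 = 1
Known residues: [0, 1, 2, 3, 4]; need a permutation of 0..5, so missing residue r = 5
Need (0 + s) mod 6 = 5; smallest s = (5 - 0) mod 6 = 5

Answer: 5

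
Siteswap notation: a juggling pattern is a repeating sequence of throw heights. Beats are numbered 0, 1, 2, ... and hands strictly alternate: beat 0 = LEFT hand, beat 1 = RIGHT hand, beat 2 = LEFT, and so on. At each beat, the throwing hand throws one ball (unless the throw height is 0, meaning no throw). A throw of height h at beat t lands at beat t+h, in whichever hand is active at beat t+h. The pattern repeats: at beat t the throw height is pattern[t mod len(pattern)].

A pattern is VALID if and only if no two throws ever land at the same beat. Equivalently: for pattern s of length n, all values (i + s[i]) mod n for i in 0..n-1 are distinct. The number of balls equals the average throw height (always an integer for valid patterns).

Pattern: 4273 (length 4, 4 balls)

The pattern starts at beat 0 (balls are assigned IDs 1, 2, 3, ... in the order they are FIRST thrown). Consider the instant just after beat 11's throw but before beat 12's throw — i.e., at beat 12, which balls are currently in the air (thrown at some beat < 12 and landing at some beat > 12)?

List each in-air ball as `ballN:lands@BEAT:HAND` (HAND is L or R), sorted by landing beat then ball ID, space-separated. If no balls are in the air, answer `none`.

Beat 0 (L): throw ball1 h=4 -> lands@4:L; in-air after throw: [b1@4:L]
Beat 1 (R): throw ball2 h=2 -> lands@3:R; in-air after throw: [b2@3:R b1@4:L]
Beat 2 (L): throw ball3 h=7 -> lands@9:R; in-air after throw: [b2@3:R b1@4:L b3@9:R]
Beat 3 (R): throw ball2 h=3 -> lands@6:L; in-air after throw: [b1@4:L b2@6:L b3@9:R]
Beat 4 (L): throw ball1 h=4 -> lands@8:L; in-air after throw: [b2@6:L b1@8:L b3@9:R]
Beat 5 (R): throw ball4 h=2 -> lands@7:R; in-air after throw: [b2@6:L b4@7:R b1@8:L b3@9:R]
Beat 6 (L): throw ball2 h=7 -> lands@13:R; in-air after throw: [b4@7:R b1@8:L b3@9:R b2@13:R]
Beat 7 (R): throw ball4 h=3 -> lands@10:L; in-air after throw: [b1@8:L b3@9:R b4@10:L b2@13:R]
Beat 8 (L): throw ball1 h=4 -> lands@12:L; in-air after throw: [b3@9:R b4@10:L b1@12:L b2@13:R]
Beat 9 (R): throw ball3 h=2 -> lands@11:R; in-air after throw: [b4@10:L b3@11:R b1@12:L b2@13:R]
Beat 10 (L): throw ball4 h=7 -> lands@17:R; in-air after throw: [b3@11:R b1@12:L b2@13:R b4@17:R]
Beat 11 (R): throw ball3 h=3 -> lands@14:L; in-air after throw: [b1@12:L b2@13:R b3@14:L b4@17:R]
Beat 12 (L): throw ball1 h=4 -> lands@16:L; in-air after throw: [b2@13:R b3@14:L b1@16:L b4@17:R]

Answer: ball2:lands@13:R ball3:lands@14:L ball4:lands@17:R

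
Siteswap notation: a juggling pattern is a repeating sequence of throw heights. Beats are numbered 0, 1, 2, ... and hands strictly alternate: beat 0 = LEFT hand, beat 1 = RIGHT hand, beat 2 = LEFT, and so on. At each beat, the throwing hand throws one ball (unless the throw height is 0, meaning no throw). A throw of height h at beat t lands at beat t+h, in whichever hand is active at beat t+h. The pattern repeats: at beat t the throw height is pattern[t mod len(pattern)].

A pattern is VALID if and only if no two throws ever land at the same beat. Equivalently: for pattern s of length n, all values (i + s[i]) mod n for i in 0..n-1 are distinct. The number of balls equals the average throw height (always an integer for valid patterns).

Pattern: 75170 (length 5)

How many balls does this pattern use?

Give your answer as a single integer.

Answer: 4

Derivation:
Pattern = [7, 5, 1, 7, 0], length n = 5
  position 0: throw height = 7, running sum = 7
  position 1: throw height = 5, running sum = 12
  position 2: throw height = 1, running sum = 13
  position 3: throw height = 7, running sum = 20
  position 4: throw height = 0, running sum = 20
Total sum = 20; balls = sum / n = 20 / 5 = 4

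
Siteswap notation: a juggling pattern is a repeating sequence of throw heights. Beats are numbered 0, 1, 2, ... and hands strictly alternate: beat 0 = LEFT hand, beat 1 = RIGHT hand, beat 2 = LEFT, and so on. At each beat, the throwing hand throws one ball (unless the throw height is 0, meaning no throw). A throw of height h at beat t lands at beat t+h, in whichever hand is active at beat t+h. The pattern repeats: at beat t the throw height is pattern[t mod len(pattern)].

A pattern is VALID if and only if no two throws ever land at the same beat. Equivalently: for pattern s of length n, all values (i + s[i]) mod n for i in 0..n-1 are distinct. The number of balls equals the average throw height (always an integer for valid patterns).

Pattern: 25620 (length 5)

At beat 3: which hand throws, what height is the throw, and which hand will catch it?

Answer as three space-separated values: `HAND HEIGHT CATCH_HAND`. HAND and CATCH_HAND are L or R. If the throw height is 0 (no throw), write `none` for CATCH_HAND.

Answer: R 2 R

Derivation:
Beat 3: 3 mod 2 = 1, so hand = R
Throw height = pattern[3 mod 5] = pattern[3] = 2
Lands at beat 3+2=5, 5 mod 2 = 1, so catch hand = R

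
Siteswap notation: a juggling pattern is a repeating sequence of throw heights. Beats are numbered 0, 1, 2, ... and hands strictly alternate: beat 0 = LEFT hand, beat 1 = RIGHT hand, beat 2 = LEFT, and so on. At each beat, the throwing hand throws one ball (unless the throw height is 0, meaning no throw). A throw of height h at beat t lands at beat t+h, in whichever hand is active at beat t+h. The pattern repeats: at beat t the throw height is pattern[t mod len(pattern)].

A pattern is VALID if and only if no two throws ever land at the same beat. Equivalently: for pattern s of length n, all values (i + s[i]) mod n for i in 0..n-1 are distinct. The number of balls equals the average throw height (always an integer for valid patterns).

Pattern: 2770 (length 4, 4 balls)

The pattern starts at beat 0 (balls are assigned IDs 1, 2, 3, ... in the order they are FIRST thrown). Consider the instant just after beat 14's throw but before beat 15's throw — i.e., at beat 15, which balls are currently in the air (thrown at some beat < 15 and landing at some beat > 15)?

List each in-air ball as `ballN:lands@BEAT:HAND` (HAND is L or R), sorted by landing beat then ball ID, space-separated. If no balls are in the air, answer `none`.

Answer: ball1:lands@16:L ball2:lands@17:R ball3:lands@20:L ball4:lands@21:R

Derivation:
Beat 0 (L): throw ball1 h=2 -> lands@2:L; in-air after throw: [b1@2:L]
Beat 1 (R): throw ball2 h=7 -> lands@8:L; in-air after throw: [b1@2:L b2@8:L]
Beat 2 (L): throw ball1 h=7 -> lands@9:R; in-air after throw: [b2@8:L b1@9:R]
Beat 4 (L): throw ball3 h=2 -> lands@6:L; in-air after throw: [b3@6:L b2@8:L b1@9:R]
Beat 5 (R): throw ball4 h=7 -> lands@12:L; in-air after throw: [b3@6:L b2@8:L b1@9:R b4@12:L]
Beat 6 (L): throw ball3 h=7 -> lands@13:R; in-air after throw: [b2@8:L b1@9:R b4@12:L b3@13:R]
Beat 8 (L): throw ball2 h=2 -> lands@10:L; in-air after throw: [b1@9:R b2@10:L b4@12:L b3@13:R]
Beat 9 (R): throw ball1 h=7 -> lands@16:L; in-air after throw: [b2@10:L b4@12:L b3@13:R b1@16:L]
Beat 10 (L): throw ball2 h=7 -> lands@17:R; in-air after throw: [b4@12:L b3@13:R b1@16:L b2@17:R]
Beat 12 (L): throw ball4 h=2 -> lands@14:L; in-air after throw: [b3@13:R b4@14:L b1@16:L b2@17:R]
Beat 13 (R): throw ball3 h=7 -> lands@20:L; in-air after throw: [b4@14:L b1@16:L b2@17:R b3@20:L]
Beat 14 (L): throw ball4 h=7 -> lands@21:R; in-air after throw: [b1@16:L b2@17:R b3@20:L b4@21:R]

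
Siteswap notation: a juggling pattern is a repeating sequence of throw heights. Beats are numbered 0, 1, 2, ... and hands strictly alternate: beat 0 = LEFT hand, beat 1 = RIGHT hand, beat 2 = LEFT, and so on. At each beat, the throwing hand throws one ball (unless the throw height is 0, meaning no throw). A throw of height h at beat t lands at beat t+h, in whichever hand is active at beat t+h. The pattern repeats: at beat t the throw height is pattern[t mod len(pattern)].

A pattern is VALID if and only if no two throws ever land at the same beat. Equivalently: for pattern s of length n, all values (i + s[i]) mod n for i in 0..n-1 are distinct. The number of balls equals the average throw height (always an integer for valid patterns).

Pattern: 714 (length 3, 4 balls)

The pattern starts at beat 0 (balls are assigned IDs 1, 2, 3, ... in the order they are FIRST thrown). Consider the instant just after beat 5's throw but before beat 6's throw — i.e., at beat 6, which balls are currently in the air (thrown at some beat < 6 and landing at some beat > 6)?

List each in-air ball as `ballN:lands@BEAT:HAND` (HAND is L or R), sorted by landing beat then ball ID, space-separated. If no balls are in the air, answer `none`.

Answer: ball1:lands@7:R ball4:lands@9:R ball3:lands@10:L

Derivation:
Beat 0 (L): throw ball1 h=7 -> lands@7:R; in-air after throw: [b1@7:R]
Beat 1 (R): throw ball2 h=1 -> lands@2:L; in-air after throw: [b2@2:L b1@7:R]
Beat 2 (L): throw ball2 h=4 -> lands@6:L; in-air after throw: [b2@6:L b1@7:R]
Beat 3 (R): throw ball3 h=7 -> lands@10:L; in-air after throw: [b2@6:L b1@7:R b3@10:L]
Beat 4 (L): throw ball4 h=1 -> lands@5:R; in-air after throw: [b4@5:R b2@6:L b1@7:R b3@10:L]
Beat 5 (R): throw ball4 h=4 -> lands@9:R; in-air after throw: [b2@6:L b1@7:R b4@9:R b3@10:L]
Beat 6 (L): throw ball2 h=7 -> lands@13:R; in-air after throw: [b1@7:R b4@9:R b3@10:L b2@13:R]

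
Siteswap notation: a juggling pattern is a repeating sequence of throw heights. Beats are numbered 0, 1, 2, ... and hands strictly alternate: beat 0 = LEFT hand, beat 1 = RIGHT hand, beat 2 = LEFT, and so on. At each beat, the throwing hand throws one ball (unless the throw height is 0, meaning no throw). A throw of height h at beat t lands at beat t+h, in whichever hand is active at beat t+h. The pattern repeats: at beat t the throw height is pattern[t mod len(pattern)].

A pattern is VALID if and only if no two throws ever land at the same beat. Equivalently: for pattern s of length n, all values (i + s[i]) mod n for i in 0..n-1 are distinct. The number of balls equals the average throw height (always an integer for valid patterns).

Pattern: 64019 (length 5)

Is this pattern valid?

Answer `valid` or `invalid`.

i=0: (i + s[i]) mod n = (0 + 6) mod 5 = 1
i=1: (i + s[i]) mod n = (1 + 4) mod 5 = 0
i=2: (i + s[i]) mod n = (2 + 0) mod 5 = 2
i=3: (i + s[i]) mod n = (3 + 1) mod 5 = 4
i=4: (i + s[i]) mod n = (4 + 9) mod 5 = 3
Residues: [1, 0, 2, 4, 3], distinct: True

Answer: valid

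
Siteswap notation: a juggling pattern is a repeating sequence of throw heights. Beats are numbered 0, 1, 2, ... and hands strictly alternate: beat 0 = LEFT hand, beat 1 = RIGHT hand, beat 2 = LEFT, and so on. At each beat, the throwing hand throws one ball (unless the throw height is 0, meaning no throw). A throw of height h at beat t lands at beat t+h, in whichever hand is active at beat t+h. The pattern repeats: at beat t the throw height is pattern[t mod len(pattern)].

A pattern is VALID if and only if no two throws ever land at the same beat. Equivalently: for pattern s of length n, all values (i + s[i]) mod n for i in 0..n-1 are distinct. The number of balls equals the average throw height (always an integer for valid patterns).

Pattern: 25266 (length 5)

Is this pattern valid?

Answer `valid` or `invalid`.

Answer: invalid

Derivation:
i=0: (i + s[i]) mod n = (0 + 2) mod 5 = 2
i=1: (i + s[i]) mod n = (1 + 5) mod 5 = 1
i=2: (i + s[i]) mod n = (2 + 2) mod 5 = 4
i=3: (i + s[i]) mod n = (3 + 6) mod 5 = 4
i=4: (i + s[i]) mod n = (4 + 6) mod 5 = 0
Residues: [2, 1, 4, 4, 0], distinct: False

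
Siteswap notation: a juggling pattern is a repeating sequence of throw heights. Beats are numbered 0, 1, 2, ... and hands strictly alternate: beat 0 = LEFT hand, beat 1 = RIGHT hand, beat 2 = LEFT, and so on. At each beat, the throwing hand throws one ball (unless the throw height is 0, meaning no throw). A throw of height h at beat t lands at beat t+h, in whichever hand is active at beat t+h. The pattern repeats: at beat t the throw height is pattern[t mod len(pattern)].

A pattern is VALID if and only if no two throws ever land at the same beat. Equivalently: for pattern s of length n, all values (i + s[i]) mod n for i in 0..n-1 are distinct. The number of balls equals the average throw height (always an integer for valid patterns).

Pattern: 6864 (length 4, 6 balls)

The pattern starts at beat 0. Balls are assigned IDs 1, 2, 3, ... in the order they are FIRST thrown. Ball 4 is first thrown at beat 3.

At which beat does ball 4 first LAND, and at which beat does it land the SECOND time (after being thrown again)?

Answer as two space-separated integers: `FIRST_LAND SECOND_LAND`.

Answer: 7 11

Derivation:
Beat 0 (L): throw ball1 h=6 -> lands@6:L; in-air after throw: [b1@6:L]
Beat 1 (R): throw ball2 h=8 -> lands@9:R; in-air after throw: [b1@6:L b2@9:R]
Beat 2 (L): throw ball3 h=6 -> lands@8:L; in-air after throw: [b1@6:L b3@8:L b2@9:R]
Beat 3 (R): throw ball4 h=4 -> lands@7:R; in-air after throw: [b1@6:L b4@7:R b3@8:L b2@9:R]
Beat 4 (L): throw ball5 h=6 -> lands@10:L; in-air after throw: [b1@6:L b4@7:R b3@8:L b2@9:R b5@10:L]
Beat 5 (R): throw ball6 h=8 -> lands@13:R; in-air after throw: [b1@6:L b4@7:R b3@8:L b2@9:R b5@10:L b6@13:R]
Beat 6 (L): throw ball1 h=6 -> lands@12:L; in-air after throw: [b4@7:R b3@8:L b2@9:R b5@10:L b1@12:L b6@13:R]
Beat 7 (R): throw ball4 h=4 -> lands@11:R; in-air after throw: [b3@8:L b2@9:R b5@10:L b4@11:R b1@12:L b6@13:R]
Beat 8 (L): throw ball3 h=6 -> lands@14:L; in-air after throw: [b2@9:R b5@10:L b4@11:R b1@12:L b6@13:R b3@14:L]
Beat 9 (R): throw ball2 h=8 -> lands@17:R; in-air after throw: [b5@10:L b4@11:R b1@12:L b6@13:R b3@14:L b2@17:R]
Beat 10 (L): throw ball5 h=6 -> lands@16:L; in-air after throw: [b4@11:R b1@12:L b6@13:R b3@14:L b5@16:L b2@17:R]
Beat 11 (R): throw ball4 h=4 -> lands@15:R; in-air after throw: [b1@12:L b6@13:R b3@14:L b4@15:R b5@16:L b2@17:R]
Ball 4: thrown@3 h=4 -> first land @7; rethrown@7 h=4 -> second land @11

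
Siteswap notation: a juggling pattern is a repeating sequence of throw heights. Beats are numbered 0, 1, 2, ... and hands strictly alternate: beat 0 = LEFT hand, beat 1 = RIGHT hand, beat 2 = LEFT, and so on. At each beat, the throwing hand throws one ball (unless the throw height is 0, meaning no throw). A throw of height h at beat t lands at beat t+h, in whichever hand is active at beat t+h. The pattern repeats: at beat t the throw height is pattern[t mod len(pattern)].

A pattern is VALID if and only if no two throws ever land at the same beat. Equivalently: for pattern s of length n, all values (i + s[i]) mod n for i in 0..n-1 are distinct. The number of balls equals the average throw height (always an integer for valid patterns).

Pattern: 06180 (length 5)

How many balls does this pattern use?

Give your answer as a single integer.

Answer: 3

Derivation:
Pattern = [0, 6, 1, 8, 0], length n = 5
  position 0: throw height = 0, running sum = 0
  position 1: throw height = 6, running sum = 6
  position 2: throw height = 1, running sum = 7
  position 3: throw height = 8, running sum = 15
  position 4: throw height = 0, running sum = 15
Total sum = 15; balls = sum / n = 15 / 5 = 3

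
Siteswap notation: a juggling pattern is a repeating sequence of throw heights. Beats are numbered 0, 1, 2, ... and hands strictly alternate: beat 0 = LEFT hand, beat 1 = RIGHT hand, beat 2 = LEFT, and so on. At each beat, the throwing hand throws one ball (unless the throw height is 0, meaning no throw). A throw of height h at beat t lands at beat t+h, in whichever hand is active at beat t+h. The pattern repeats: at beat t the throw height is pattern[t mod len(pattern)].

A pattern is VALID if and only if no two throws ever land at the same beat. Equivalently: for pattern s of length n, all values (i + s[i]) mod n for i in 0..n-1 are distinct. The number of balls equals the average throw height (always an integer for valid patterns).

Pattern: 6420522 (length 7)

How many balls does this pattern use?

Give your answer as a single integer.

Pattern = [6, 4, 2, 0, 5, 2, 2], length n = 7
  position 0: throw height = 6, running sum = 6
  position 1: throw height = 4, running sum = 10
  position 2: throw height = 2, running sum = 12
  position 3: throw height = 0, running sum = 12
  position 4: throw height = 5, running sum = 17
  position 5: throw height = 2, running sum = 19
  position 6: throw height = 2, running sum = 21
Total sum = 21; balls = sum / n = 21 / 7 = 3

Answer: 3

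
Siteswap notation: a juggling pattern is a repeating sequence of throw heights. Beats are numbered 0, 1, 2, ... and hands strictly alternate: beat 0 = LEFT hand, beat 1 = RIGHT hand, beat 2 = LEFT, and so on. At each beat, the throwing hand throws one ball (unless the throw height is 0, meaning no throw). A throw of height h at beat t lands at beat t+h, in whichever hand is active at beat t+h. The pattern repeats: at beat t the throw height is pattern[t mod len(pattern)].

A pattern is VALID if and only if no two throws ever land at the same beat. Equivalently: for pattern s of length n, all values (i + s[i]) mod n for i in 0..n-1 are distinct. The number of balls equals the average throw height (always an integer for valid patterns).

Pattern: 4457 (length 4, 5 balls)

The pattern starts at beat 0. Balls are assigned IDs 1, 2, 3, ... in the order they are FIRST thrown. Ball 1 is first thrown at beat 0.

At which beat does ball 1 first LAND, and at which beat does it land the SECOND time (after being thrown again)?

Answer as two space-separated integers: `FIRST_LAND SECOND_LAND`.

Beat 0 (L): throw ball1 h=4 -> lands@4:L; in-air after throw: [b1@4:L]
Beat 1 (R): throw ball2 h=4 -> lands@5:R; in-air after throw: [b1@4:L b2@5:R]
Beat 2 (L): throw ball3 h=5 -> lands@7:R; in-air after throw: [b1@4:L b2@5:R b3@7:R]
Beat 3 (R): throw ball4 h=7 -> lands@10:L; in-air after throw: [b1@4:L b2@5:R b3@7:R b4@10:L]
Beat 4 (L): throw ball1 h=4 -> lands@8:L; in-air after throw: [b2@5:R b3@7:R b1@8:L b4@10:L]
Beat 5 (R): throw ball2 h=4 -> lands@9:R; in-air after throw: [b3@7:R b1@8:L b2@9:R b4@10:L]
Beat 6 (L): throw ball5 h=5 -> lands@11:R; in-air after throw: [b3@7:R b1@8:L b2@9:R b4@10:L b5@11:R]
Beat 7 (R): throw ball3 h=7 -> lands@14:L; in-air after throw: [b1@8:L b2@9:R b4@10:L b5@11:R b3@14:L]
Beat 8 (L): throw ball1 h=4 -> lands@12:L; in-air after throw: [b2@9:R b4@10:L b5@11:R b1@12:L b3@14:L]
Ball 1: thrown@0 h=4 -> first land @4; rethrown@4 h=4 -> second land @8

Answer: 4 8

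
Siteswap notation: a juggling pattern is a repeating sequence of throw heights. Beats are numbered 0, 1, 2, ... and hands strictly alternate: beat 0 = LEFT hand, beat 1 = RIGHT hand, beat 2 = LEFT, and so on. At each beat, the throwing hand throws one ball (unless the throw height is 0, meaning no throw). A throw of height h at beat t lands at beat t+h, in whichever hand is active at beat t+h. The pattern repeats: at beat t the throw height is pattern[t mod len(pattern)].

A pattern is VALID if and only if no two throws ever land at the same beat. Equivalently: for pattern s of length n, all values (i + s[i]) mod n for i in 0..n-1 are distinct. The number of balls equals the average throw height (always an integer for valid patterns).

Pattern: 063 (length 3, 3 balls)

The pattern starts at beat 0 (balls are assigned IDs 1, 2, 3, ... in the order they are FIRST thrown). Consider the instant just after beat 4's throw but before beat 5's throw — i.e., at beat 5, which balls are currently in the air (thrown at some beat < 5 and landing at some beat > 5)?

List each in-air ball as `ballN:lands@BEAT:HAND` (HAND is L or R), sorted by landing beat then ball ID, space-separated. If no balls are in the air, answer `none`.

Answer: ball1:lands@7:R ball3:lands@10:L

Derivation:
Beat 1 (R): throw ball1 h=6 -> lands@7:R; in-air after throw: [b1@7:R]
Beat 2 (L): throw ball2 h=3 -> lands@5:R; in-air after throw: [b2@5:R b1@7:R]
Beat 4 (L): throw ball3 h=6 -> lands@10:L; in-air after throw: [b2@5:R b1@7:R b3@10:L]
Beat 5 (R): throw ball2 h=3 -> lands@8:L; in-air after throw: [b1@7:R b2@8:L b3@10:L]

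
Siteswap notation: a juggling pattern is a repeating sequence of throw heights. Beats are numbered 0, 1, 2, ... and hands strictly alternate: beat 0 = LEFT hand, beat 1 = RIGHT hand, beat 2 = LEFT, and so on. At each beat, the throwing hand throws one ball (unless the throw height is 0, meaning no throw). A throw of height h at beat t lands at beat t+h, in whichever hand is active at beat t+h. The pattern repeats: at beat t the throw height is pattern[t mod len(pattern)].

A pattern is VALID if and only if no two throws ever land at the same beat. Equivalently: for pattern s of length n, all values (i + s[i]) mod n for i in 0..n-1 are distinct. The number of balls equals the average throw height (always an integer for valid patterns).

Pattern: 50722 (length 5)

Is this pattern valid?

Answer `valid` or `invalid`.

i=0: (i + s[i]) mod n = (0 + 5) mod 5 = 0
i=1: (i + s[i]) mod n = (1 + 0) mod 5 = 1
i=2: (i + s[i]) mod n = (2 + 7) mod 5 = 4
i=3: (i + s[i]) mod n = (3 + 2) mod 5 = 0
i=4: (i + s[i]) mod n = (4 + 2) mod 5 = 1
Residues: [0, 1, 4, 0, 1], distinct: False

Answer: invalid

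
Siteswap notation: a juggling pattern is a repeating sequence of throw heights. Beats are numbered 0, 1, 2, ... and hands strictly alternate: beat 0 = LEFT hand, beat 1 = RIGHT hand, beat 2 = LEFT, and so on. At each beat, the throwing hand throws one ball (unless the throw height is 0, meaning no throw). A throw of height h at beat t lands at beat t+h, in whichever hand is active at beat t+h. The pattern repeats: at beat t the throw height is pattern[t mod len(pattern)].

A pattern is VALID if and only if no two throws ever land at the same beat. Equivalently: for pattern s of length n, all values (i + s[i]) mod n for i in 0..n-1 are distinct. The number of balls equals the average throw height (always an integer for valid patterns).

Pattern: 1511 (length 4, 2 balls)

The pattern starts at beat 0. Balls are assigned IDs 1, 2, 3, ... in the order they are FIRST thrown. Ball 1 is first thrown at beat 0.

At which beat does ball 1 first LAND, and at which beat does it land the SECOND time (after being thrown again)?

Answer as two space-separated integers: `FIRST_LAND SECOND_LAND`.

Answer: 1 6

Derivation:
Beat 0 (L): throw ball1 h=1 -> lands@1:R; in-air after throw: [b1@1:R]
Beat 1 (R): throw ball1 h=5 -> lands@6:L; in-air after throw: [b1@6:L]
Beat 2 (L): throw ball2 h=1 -> lands@3:R; in-air after throw: [b2@3:R b1@6:L]
Beat 3 (R): throw ball2 h=1 -> lands@4:L; in-air after throw: [b2@4:L b1@6:L]
Beat 4 (L): throw ball2 h=1 -> lands@5:R; in-air after throw: [b2@5:R b1@6:L]
Beat 5 (R): throw ball2 h=5 -> lands@10:L; in-air after throw: [b1@6:L b2@10:L]
Beat 6 (L): throw ball1 h=1 -> lands@7:R; in-air after throw: [b1@7:R b2@10:L]
Ball 1: thrown@0 h=1 -> first land @1; rethrown@1 h=5 -> second land @6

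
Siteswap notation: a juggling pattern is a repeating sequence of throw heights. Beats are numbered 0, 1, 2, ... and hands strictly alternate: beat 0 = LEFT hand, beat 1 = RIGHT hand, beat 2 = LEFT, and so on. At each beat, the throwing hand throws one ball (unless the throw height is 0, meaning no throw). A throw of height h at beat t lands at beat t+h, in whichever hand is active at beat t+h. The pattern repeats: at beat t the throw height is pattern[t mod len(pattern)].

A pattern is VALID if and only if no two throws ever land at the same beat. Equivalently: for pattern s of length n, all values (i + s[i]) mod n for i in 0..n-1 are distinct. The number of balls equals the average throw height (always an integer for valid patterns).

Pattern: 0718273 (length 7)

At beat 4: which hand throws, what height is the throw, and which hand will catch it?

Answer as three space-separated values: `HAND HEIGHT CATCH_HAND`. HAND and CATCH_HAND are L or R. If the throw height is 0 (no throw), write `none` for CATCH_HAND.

Answer: L 2 L

Derivation:
Beat 4: 4 mod 2 = 0, so hand = L
Throw height = pattern[4 mod 7] = pattern[4] = 2
Lands at beat 4+2=6, 6 mod 2 = 0, so catch hand = L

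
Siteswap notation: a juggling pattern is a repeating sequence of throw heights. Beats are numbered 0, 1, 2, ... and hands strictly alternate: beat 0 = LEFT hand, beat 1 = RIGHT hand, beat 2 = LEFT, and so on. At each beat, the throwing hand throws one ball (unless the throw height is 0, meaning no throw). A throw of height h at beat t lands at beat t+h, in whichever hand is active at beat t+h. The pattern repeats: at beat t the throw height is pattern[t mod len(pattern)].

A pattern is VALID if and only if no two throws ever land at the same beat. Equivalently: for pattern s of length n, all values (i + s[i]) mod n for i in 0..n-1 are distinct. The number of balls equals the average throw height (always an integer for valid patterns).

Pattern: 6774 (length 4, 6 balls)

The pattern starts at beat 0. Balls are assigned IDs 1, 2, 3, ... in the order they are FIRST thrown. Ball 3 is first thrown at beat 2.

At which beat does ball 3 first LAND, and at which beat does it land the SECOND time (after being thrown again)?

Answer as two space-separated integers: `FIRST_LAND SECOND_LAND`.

Answer: 9 16

Derivation:
Beat 0 (L): throw ball1 h=6 -> lands@6:L; in-air after throw: [b1@6:L]
Beat 1 (R): throw ball2 h=7 -> lands@8:L; in-air after throw: [b1@6:L b2@8:L]
Beat 2 (L): throw ball3 h=7 -> lands@9:R; in-air after throw: [b1@6:L b2@8:L b3@9:R]
Beat 3 (R): throw ball4 h=4 -> lands@7:R; in-air after throw: [b1@6:L b4@7:R b2@8:L b3@9:R]
Beat 4 (L): throw ball5 h=6 -> lands@10:L; in-air after throw: [b1@6:L b4@7:R b2@8:L b3@9:R b5@10:L]
Beat 5 (R): throw ball6 h=7 -> lands@12:L; in-air after throw: [b1@6:L b4@7:R b2@8:L b3@9:R b5@10:L b6@12:L]
Beat 6 (L): throw ball1 h=7 -> lands@13:R; in-air after throw: [b4@7:R b2@8:L b3@9:R b5@10:L b6@12:L b1@13:R]
Beat 7 (R): throw ball4 h=4 -> lands@11:R; in-air after throw: [b2@8:L b3@9:R b5@10:L b4@11:R b6@12:L b1@13:R]
Beat 8 (L): throw ball2 h=6 -> lands@14:L; in-air after throw: [b3@9:R b5@10:L b4@11:R b6@12:L b1@13:R b2@14:L]
Beat 9 (R): throw ball3 h=7 -> lands@16:L; in-air after throw: [b5@10:L b4@11:R b6@12:L b1@13:R b2@14:L b3@16:L]
Beat 10 (L): throw ball5 h=7 -> lands@17:R; in-air after throw: [b4@11:R b6@12:L b1@13:R b2@14:L b3@16:L b5@17:R]
Beat 11 (R): throw ball4 h=4 -> lands@15:R; in-air after throw: [b6@12:L b1@13:R b2@14:L b4@15:R b3@16:L b5@17:R]
Beat 12 (L): throw ball6 h=6 -> lands@18:L; in-air after throw: [b1@13:R b2@14:L b4@15:R b3@16:L b5@17:R b6@18:L]
Beat 13 (R): throw ball1 h=7 -> lands@20:L; in-air after throw: [b2@14:L b4@15:R b3@16:L b5@17:R b6@18:L b1@20:L]
Beat 14 (L): throw ball2 h=7 -> lands@21:R; in-air after throw: [b4@15:R b3@16:L b5@17:R b6@18:L b1@20:L b2@21:R]
Beat 15 (R): throw ball4 h=4 -> lands@19:R; in-air after throw: [b3@16:L b5@17:R b6@18:L b4@19:R b1@20:L b2@21:R]
Beat 16 (L): throw ball3 h=6 -> lands@22:L; in-air after throw: [b5@17:R b6@18:L b4@19:R b1@20:L b2@21:R b3@22:L]
Ball 3: thrown@2 h=7 -> first land @9; rethrown@9 h=7 -> second land @16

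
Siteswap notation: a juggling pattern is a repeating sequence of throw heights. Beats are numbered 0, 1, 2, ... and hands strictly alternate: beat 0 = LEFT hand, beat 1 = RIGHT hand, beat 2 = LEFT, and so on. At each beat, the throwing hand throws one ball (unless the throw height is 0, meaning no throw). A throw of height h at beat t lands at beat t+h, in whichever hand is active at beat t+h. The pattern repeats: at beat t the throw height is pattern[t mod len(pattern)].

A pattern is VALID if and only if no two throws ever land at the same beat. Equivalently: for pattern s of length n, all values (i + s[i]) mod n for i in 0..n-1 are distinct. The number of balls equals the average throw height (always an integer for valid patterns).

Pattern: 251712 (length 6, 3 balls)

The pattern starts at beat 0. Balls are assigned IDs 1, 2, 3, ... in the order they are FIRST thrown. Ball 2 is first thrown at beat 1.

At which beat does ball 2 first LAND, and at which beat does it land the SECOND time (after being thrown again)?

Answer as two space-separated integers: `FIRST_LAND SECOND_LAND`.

Beat 0 (L): throw ball1 h=2 -> lands@2:L; in-air after throw: [b1@2:L]
Beat 1 (R): throw ball2 h=5 -> lands@6:L; in-air after throw: [b1@2:L b2@6:L]
Beat 2 (L): throw ball1 h=1 -> lands@3:R; in-air after throw: [b1@3:R b2@6:L]
Beat 3 (R): throw ball1 h=7 -> lands@10:L; in-air after throw: [b2@6:L b1@10:L]
Beat 4 (L): throw ball3 h=1 -> lands@5:R; in-air after throw: [b3@5:R b2@6:L b1@10:L]
Beat 5 (R): throw ball3 h=2 -> lands@7:R; in-air after throw: [b2@6:L b3@7:R b1@10:L]
Beat 6 (L): throw ball2 h=2 -> lands@8:L; in-air after throw: [b3@7:R b2@8:L b1@10:L]
Beat 7 (R): throw ball3 h=5 -> lands@12:L; in-air after throw: [b2@8:L b1@10:L b3@12:L]
Beat 8 (L): throw ball2 h=1 -> lands@9:R; in-air after throw: [b2@9:R b1@10:L b3@12:L]
Ball 2: thrown@1 h=5 -> first land @6; rethrown@6 h=2 -> second land @8

Answer: 6 8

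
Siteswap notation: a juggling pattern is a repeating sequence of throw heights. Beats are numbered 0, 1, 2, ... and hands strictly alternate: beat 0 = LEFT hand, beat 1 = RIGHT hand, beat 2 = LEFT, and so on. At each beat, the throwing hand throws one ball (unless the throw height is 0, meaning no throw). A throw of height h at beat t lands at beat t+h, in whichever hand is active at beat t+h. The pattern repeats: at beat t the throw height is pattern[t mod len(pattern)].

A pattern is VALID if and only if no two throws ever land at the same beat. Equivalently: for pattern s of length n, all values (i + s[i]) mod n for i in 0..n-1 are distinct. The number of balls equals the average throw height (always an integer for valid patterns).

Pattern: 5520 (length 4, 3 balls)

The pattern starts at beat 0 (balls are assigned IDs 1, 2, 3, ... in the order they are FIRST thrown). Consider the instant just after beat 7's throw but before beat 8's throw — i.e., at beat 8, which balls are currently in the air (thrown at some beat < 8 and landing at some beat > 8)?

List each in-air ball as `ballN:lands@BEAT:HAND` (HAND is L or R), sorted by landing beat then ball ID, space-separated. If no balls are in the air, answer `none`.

Beat 0 (L): throw ball1 h=5 -> lands@5:R; in-air after throw: [b1@5:R]
Beat 1 (R): throw ball2 h=5 -> lands@6:L; in-air after throw: [b1@5:R b2@6:L]
Beat 2 (L): throw ball3 h=2 -> lands@4:L; in-air after throw: [b3@4:L b1@5:R b2@6:L]
Beat 4 (L): throw ball3 h=5 -> lands@9:R; in-air after throw: [b1@5:R b2@6:L b3@9:R]
Beat 5 (R): throw ball1 h=5 -> lands@10:L; in-air after throw: [b2@6:L b3@9:R b1@10:L]
Beat 6 (L): throw ball2 h=2 -> lands@8:L; in-air after throw: [b2@8:L b3@9:R b1@10:L]
Beat 8 (L): throw ball2 h=5 -> lands@13:R; in-air after throw: [b3@9:R b1@10:L b2@13:R]

Answer: ball3:lands@9:R ball1:lands@10:L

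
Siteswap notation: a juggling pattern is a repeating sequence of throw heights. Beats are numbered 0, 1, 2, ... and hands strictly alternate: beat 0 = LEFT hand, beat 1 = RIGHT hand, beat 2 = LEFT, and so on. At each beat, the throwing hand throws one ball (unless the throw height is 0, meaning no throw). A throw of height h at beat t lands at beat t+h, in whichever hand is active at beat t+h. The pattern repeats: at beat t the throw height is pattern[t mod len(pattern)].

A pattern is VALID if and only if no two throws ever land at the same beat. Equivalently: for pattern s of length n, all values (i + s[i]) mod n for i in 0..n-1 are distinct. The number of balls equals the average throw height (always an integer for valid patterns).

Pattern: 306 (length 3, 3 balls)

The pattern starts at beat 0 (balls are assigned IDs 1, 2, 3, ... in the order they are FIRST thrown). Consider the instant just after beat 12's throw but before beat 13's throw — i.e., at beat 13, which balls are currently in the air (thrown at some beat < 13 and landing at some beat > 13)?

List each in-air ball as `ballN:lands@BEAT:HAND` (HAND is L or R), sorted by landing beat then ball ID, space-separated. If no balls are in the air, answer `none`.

Answer: ball2:lands@14:L ball1:lands@15:R ball3:lands@17:R

Derivation:
Beat 0 (L): throw ball1 h=3 -> lands@3:R; in-air after throw: [b1@3:R]
Beat 2 (L): throw ball2 h=6 -> lands@8:L; in-air after throw: [b1@3:R b2@8:L]
Beat 3 (R): throw ball1 h=3 -> lands@6:L; in-air after throw: [b1@6:L b2@8:L]
Beat 5 (R): throw ball3 h=6 -> lands@11:R; in-air after throw: [b1@6:L b2@8:L b3@11:R]
Beat 6 (L): throw ball1 h=3 -> lands@9:R; in-air after throw: [b2@8:L b1@9:R b3@11:R]
Beat 8 (L): throw ball2 h=6 -> lands@14:L; in-air after throw: [b1@9:R b3@11:R b2@14:L]
Beat 9 (R): throw ball1 h=3 -> lands@12:L; in-air after throw: [b3@11:R b1@12:L b2@14:L]
Beat 11 (R): throw ball3 h=6 -> lands@17:R; in-air after throw: [b1@12:L b2@14:L b3@17:R]
Beat 12 (L): throw ball1 h=3 -> lands@15:R; in-air after throw: [b2@14:L b1@15:R b3@17:R]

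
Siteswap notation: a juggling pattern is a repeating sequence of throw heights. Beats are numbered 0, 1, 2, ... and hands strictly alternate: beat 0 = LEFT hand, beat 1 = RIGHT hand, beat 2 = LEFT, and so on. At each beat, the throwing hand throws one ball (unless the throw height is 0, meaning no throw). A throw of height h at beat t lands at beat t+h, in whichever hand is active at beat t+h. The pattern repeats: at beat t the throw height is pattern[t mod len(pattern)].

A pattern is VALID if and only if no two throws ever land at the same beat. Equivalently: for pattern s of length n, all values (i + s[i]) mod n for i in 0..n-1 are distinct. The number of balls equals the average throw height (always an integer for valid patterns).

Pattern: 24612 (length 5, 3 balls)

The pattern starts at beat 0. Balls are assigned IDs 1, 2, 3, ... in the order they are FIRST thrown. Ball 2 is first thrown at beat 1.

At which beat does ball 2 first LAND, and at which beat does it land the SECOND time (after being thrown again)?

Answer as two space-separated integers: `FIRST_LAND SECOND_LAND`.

Answer: 5 7

Derivation:
Beat 0 (L): throw ball1 h=2 -> lands@2:L; in-air after throw: [b1@2:L]
Beat 1 (R): throw ball2 h=4 -> lands@5:R; in-air after throw: [b1@2:L b2@5:R]
Beat 2 (L): throw ball1 h=6 -> lands@8:L; in-air after throw: [b2@5:R b1@8:L]
Beat 3 (R): throw ball3 h=1 -> lands@4:L; in-air after throw: [b3@4:L b2@5:R b1@8:L]
Beat 4 (L): throw ball3 h=2 -> lands@6:L; in-air after throw: [b2@5:R b3@6:L b1@8:L]
Beat 5 (R): throw ball2 h=2 -> lands@7:R; in-air after throw: [b3@6:L b2@7:R b1@8:L]
Beat 6 (L): throw ball3 h=4 -> lands@10:L; in-air after throw: [b2@7:R b1@8:L b3@10:L]
Beat 7 (R): throw ball2 h=6 -> lands@13:R; in-air after throw: [b1@8:L b3@10:L b2@13:R]
Ball 2: thrown@1 h=4 -> first land @5; rethrown@5 h=2 -> second land @7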